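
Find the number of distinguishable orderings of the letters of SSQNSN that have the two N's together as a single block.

Treat the 2 copies of N as a single block. The multiset to arrange is then {NN, Q, S, S, S}, 5 items in all.
That gives (5)!/(3!) = 20 arrangements.

20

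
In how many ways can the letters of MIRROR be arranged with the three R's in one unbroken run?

24

Treat the 3 copies of R as a single block. The multiset to arrange is then {RRR, I, M, O}, 4 items in all.
All 4 items are distinct, so there are (4)! = 24 arrangements.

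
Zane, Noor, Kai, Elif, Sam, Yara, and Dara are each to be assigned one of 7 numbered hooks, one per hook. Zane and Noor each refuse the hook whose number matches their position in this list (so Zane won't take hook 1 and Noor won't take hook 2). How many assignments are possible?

3720

Let Aᵢ (for i ∈ {1, 2}) be the placements that put person i in their forbidden hook. Any j of these fix j positions, leaving (7−j)! ways to fill the rest, and there are C(2,j) ways to pick which j.
By inclusion–exclusion, the number of valid placements is Σ_{j=0}^{2} (−1)^j C(2,j)·(7−j)!.
Computing: 5040 − 1440 + 120 = 3720.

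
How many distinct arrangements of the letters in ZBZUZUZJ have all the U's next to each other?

Treat the 2 copies of U as a single block. The multiset to arrange is then {UU, B, J, Z, Z, Z, Z}, 7 items in all.
That gives (7)!/(4!) = 210 arrangements.

210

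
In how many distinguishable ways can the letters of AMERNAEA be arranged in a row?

3360

The 8 letters of AMERNAEA have repeats: A appearing 3 times and E appearing twice.
So there are 8! / (3!·2!) = 3360 distinguishable arrangements.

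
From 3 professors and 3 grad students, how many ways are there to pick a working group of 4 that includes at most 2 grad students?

12

Split by how many grad students are chosen (0 through 2).
Sum: C(3,0)·C(3,4) + C(3,1)·C(3,3) + C(3,2)·C(3,2) = 0 + 3 + 9 = 12.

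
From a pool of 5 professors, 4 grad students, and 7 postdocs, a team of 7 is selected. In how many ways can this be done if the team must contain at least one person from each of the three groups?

10283

Total 7-person selections from all 16: C(16,7) = 11440.
Selections missing a whole group: no professors → C(11,7) = 330; no grad students → C(12,7) = 792; no postdocs → C(9,7) = 36.
Add back selections omitting two groups (i.e. drawn from a single group): C(5,7) + C(4,7) + C(7,7) = 1.
By inclusion–exclusion: 11440 − 1158 + 1 = 10283.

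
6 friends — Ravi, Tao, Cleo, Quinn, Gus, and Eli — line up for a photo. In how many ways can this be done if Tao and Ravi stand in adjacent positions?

240

Place the 4 others and the Tao-Ravi pair as 5 objects in a line; the pair has 2 internal arrangements.
That gives 2 × 5! = 2 × 120 = 240.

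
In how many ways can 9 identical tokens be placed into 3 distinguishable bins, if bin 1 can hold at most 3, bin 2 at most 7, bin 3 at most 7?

28

By stars and bars, unrestricted non-negative solutions to x_1+…+x_3 = 9 number C(9+2,2) = 55.
Subtract solutions that violate a single cap (substitute x_i' = x_i − (cap_i+1)): x_1 ≥ 4 gives C(7,2) = 21; x_2 ≥ 8 gives C(3,2) = 3; x_3 ≥ 8 gives C(3,2) = 3. Together 27.
No two caps can be exceeded simultaneously, so the pair terms are all 0.
By inclusion–exclusion the count is 55 − 27 + 0 = 28.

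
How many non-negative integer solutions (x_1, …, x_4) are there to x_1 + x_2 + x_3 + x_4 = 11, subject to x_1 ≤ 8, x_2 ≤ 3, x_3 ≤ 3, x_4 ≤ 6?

101

By stars and bars, unrestricted non-negative solutions to x_1+…+x_4 = 11 number C(11+3,3) = 364.
Subtract solutions that violate a single cap (substitute x_i' = x_i − (cap_i+1)): x_1 ≥ 9 gives C(5,3) = 10; x_2 ≥ 4 gives C(10,3) = 120; x_3 ≥ 4 gives C(10,3) = 120; x_4 ≥ 7 gives C(7,3) = 35. Together 285.
Add back pairs where two caps are both exceeded: 0 + 0 + 0 + 20 + 1 + 1 = 22.
By inclusion–exclusion the count is 364 − 285 + 22 = 101.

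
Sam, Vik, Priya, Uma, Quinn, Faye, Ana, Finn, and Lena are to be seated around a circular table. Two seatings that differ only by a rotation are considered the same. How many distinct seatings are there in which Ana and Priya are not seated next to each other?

30240

All circular seatings of 9 people number (8)! = 40320.
Seatings with Ana beside Priya: treat them as a block with 2 internal orders, giving 2 × (7)! = 10080.
Subtracting, 40320 − 10080 = 30240.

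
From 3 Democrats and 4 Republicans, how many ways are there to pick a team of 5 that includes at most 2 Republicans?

6

Split by how many Republicans are chosen (0 through 2).
Sum: C(4,0)·C(3,5) + C(4,1)·C(3,4) + C(4,2)·C(3,3) = 0 + 0 + 6 = 6.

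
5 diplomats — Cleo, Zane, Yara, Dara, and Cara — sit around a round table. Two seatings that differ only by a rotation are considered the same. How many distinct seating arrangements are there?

24

Seat Cleo anywhere (absorbing the rotational symmetry), then permute the other 4: (4)! = 24.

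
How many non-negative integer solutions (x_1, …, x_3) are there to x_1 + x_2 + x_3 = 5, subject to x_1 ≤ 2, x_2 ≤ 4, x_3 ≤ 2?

8

By stars and bars, unrestricted non-negative solutions to x_1+…+x_3 = 5 number C(5+2,2) = 21.
Subtract solutions that violate a single cap (substitute x_i' = x_i − (cap_i+1)): x_1 ≥ 3 gives C(4,2) = 6; x_2 ≥ 5 gives C(2,2) = 1; x_3 ≥ 3 gives C(4,2) = 6. Together 13.
No two caps can be exceeded simultaneously, so the pair terms are all 0.
By inclusion–exclusion the count is 21 − 13 + 0 = 8.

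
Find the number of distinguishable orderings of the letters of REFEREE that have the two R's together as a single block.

30

Treat the 2 copies of R as a single block. The multiset to arrange is then {RR, E, E, E, E, F}, 6 items in all.
That gives (6)!/(4!) = 30 arrangements.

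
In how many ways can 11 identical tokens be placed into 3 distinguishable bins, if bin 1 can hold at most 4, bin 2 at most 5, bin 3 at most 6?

Ignoring the caps, the number of non-negative solutions to x_1+…+x_3 = 11 is C(13,2) = 78.
Subtract solutions that violate a single cap (substitute x_i' = x_i − (cap_i+1)): x_1 ≥ 5 gives C(8,2) = 28; x_2 ≥ 6 gives C(7,2) = 21; x_3 ≥ 7 gives C(6,2) = 15. Together 64.
Add back pairs where two caps are both exceeded: 1 + 0 + 0 = 1.
By inclusion–exclusion the count is 78 − 64 + 1 = 15.

15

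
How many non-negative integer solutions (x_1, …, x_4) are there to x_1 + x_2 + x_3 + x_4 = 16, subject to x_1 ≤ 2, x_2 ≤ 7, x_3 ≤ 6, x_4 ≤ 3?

Ignoring the caps, the number of non-negative solutions to x_1+…+x_4 = 16 is C(19,3) = 969.
Subtract solutions that violate a single cap (substitute x_i' = x_i − (cap_i+1)): x_1 ≥ 3 gives C(16,3) = 560; x_2 ≥ 8 gives C(11,3) = 165; x_3 ≥ 7 gives C(12,3) = 220; x_4 ≥ 4 gives C(15,3) = 455. Together 1400.
Add back pairs where two caps are both exceeded: 56 + 84 + 220 + 4 + 35 + 56 = 455.
Subtract triples: 0 + 4 + 10 + 0 = 14.
By inclusion–exclusion the count is 969 − 1400 + 455 − 14 = 10.

10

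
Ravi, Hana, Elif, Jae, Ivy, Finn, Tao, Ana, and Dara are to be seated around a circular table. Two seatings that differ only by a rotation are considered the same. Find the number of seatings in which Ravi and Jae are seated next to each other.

10080

Treat {Ravi, Jae} as one unit (2 internal orders) and seat the resulting 8 units around the table: (7)! circular arrangements.
So 2 × (7)! = 2 × 5040 = 10080.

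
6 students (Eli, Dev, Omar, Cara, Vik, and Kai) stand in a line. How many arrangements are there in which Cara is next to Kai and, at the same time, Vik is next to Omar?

96

Treat {Cara,Kai} as one block (2 orders) and {Vik,Omar} as another (2 orders).
That leaves 4 units to arrange: 2 × 2 × 4! = 4 × 24 = 96.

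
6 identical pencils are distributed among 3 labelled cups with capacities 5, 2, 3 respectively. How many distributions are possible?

Ignoring the caps, the number of non-negative solutions to x_1+…+x_3 = 6 is C(8,2) = 28.
Subtract solutions that violate a single cap (substitute x_i' = x_i − (cap_i+1)): x_1 ≥ 6 gives C(2,2) = 1; x_2 ≥ 3 gives C(5,2) = 10; x_3 ≥ 4 gives C(4,2) = 6. Together 17.
No two caps can be exceeded simultaneously, so the pair terms are all 0.
By inclusion–exclusion the count is 28 − 17 + 0 = 11.

11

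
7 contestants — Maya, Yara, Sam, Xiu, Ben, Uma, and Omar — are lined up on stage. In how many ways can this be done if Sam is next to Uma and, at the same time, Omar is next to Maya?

480

Treat {Sam,Uma} as one block (2 orders) and {Omar,Maya} as another (2 orders).
That leaves 5 units to arrange: 2 × 2 × 5! = 4 × 120 = 480.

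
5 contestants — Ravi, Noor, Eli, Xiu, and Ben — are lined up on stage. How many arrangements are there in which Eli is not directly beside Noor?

72

There are 5! = 120 arrangements in all. If Eli and Noor are adjacent, merging them into one block gives 2·(4)! = 48 arrangements.
Complementary counting: 120 − 48 = 72.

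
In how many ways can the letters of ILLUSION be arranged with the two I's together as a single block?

2520

Treat the 2 copies of I as a single block. The multiset to arrange is then {II, L, L, N, O, S, U}, 7 items in all.
That gives (7)!/(2!) = 2520 arrangements.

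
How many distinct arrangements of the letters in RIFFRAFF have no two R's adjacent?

Total arrangements of RIFFRAFF: 8!/(4!·2!) = 840.
Arrangements with the R's together: treat RR as one letter, giving (7)!/(4!) = 210.
Hence 840 − 210 = 630.

630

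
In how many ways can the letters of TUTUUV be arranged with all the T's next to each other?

Treat the 2 copies of T as a single block. The multiset to arrange is then {TT, U, U, U, V}, 5 items in all.
That gives (5)!/(3!) = 20 arrangements.

20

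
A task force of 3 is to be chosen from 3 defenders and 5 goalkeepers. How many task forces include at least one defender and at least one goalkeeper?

Unrestricted: C(8,3) = 56 ways to pick any 3 of the 8.
Selections missing a whole group: no defenders → C(5,3) = 10; no goalkeepers → C(3,3) = 1.
Both groups omitted at once is impossible, so 56 − 11 = 45.

45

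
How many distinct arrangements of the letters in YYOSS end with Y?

12

Fix Y in the last position and arrange the remaining 4 letters.
Those 4 letters have S appearing twice, giving (4)!/(2!) = 12.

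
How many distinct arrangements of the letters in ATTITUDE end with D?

840

With the last slot taken by D, it remains to arrange the other 7 letters (ATTITUE).
Those 7 letters have T appearing 3 times, giving (7)!/(3!) = 840.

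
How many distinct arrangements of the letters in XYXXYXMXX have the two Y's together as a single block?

56

Treat the 2 copies of Y as a single block. The multiset to arrange is then {YY, M, X, X, X, X, X, X}, 8 items in all.
That gives (8)!/(6!) = 56 arrangements.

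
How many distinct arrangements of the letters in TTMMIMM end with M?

60

With the last slot taken by M, it remains to arrange the other 6 letters (TTMIMM).
Those 6 letters have M appearing 3 times and T appearing twice, giving (6)!/(3!·2!) = 60.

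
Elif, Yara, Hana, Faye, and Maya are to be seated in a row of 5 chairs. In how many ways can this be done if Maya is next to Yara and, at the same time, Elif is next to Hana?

24

Treat {Maya,Yara} as one block (2 orders) and {Elif,Hana} as another (2 orders).
That leaves 3 units to arrange: 2 × 2 × 3! = 4 × 6 = 24.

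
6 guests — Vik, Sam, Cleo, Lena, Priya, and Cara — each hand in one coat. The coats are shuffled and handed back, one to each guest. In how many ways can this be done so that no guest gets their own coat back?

265

Count assignments avoiding every fixed point. For any j of the 6 guests fixed to their own coat, the other 6−j can be arranged in (6−j)! ways.
By inclusion–exclusion this is Σ_{j=0}^{6} (−1)^j C(6,j)·(6−j)!.
Computing: 720 − 720 + 360 − 120 + 30 − 6 + 1 = 265.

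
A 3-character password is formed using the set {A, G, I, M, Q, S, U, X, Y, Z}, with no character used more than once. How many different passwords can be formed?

This is a permutation of 3 out of 10: P(10,3) = 10!/7!.
That product is 10 × 9 × 8 = 720.

720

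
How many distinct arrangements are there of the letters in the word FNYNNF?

FNYNNF has 6 letters with F appearing twice and N appearing 3 times.
Dividing 6! = 720 by 3!·2! = 12 for the repeated letters gives 60.

60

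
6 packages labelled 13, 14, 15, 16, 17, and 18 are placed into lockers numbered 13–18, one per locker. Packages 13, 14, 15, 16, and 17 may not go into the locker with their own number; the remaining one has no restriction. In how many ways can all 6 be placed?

309

Let Aᵢ (for 13 ≤ i ≤ 17) be the placements that put package i in its forbidden locker. Any j of these fix j positions, leaving (6−j)! ways to fill the rest, and there are C(5,j) ways to pick which j.
By inclusion–exclusion, the number of valid placements is Σ_{j=0}^{5} (−1)^j C(5,j)·(6−j)!.
Computing: 720 − 600 + 240 − 60 + 10 − 1 = 309.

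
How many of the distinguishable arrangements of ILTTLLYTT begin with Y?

280

Fix Y in the first position and arrange the remaining 8 letters.
Those 8 letters have L appearing 3 times and T appearing 4 times, giving (8)!/(4!·3!) = 280.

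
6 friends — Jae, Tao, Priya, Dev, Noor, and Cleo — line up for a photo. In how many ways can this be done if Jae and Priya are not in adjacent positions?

Of the 6! = 720 arrangements, those with Jae and Priya adjacent number 2 × 5! = 240 (treat the pair as a block with 2 internal orders).
So 720 − 240 = 480 arrangements keep them apart.

480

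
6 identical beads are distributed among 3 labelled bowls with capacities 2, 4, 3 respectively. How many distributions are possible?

9

By stars and bars, unrestricted non-negative solutions to x_1+…+x_3 = 6 number C(6+2,2) = 28.
Subtract solutions that violate a single cap (substitute x_i' = x_i − (cap_i+1)): x_1 ≥ 3 gives C(5,2) = 10; x_2 ≥ 5 gives C(3,2) = 3; x_3 ≥ 4 gives C(4,2) = 6. Together 19.
No two caps can be exceeded simultaneously, so the pair terms are all 0.
By inclusion–exclusion the count is 28 − 19 + 0 = 9.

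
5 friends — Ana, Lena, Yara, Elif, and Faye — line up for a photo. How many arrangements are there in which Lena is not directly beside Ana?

Of the 5! = 120 arrangements, those with Lena and Ana adjacent number 2 × 4! = 48 (treat the pair as a block with 2 internal orders).
Complementary counting: 120 − 48 = 72.

72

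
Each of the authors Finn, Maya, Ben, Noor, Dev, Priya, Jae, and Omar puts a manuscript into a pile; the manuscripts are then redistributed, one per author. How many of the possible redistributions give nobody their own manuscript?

Let Aᵢ be the assignments in which author i gets their own manuscript. We want the size of the complement of A₁∪…∪A_8.
By inclusion–exclusion this is Σ_{j=0}^{8} (−1)^j C(8,j)·(8−j)!.
Computing: 40320 − 40320 + 20160 − 6720 + 1680 − 336 + 56 − 8 + 1 = 14833.

14833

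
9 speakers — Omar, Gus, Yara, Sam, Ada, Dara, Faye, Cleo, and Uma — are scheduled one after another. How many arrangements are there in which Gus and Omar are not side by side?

Of the 9! = 362880 arrangements, those with Gus and Omar adjacent number 2 × 8! = 80640 (treat the pair as a block with 2 internal orders).
So 362880 − 80640 = 282240 arrangements keep them apart.

282240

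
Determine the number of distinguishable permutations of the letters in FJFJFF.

FJFJFF has 6 letters with F appearing 4 times and J appearing twice.
So there are 6! / (4!·2!) = 15 distinguishable arrangements.

15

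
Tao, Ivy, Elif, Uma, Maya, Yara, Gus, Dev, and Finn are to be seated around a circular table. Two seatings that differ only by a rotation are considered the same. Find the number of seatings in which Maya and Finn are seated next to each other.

Treat {Maya, Finn} as one unit (2 internal orders) and seat the resulting 8 units around the table: (7)! circular arrangements.
So 2 × (7)! = 2 × 5040 = 10080.

10080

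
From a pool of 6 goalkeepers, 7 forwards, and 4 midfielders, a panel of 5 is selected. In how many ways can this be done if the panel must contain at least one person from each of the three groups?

Unrestricted: C(17,5) = 6188 ways to pick any 5 of the 17.
Subtract selections that omit an entire group: no goalkeepers → C(11,5) = 462; no forwards → C(10,5) = 252; no midfielders → C(13,5) = 1287.
Add back selections omitting two groups (i.e. drawn from a single group): C(6,5) + C(7,5) + C(4,5) = 27.
By inclusion–exclusion: 6188 − 2001 + 27 = 4214.

4214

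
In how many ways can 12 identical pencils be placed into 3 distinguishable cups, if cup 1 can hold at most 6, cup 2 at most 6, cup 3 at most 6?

Without the upper bounds there are C(14,2) = 91 ways to split 12 among 3 cups.
Subtract solutions that violate a single cap (substitute x_i' = x_i − (cap_i+1)): x_1 ≥ 7 gives C(7,2) = 21; x_2 ≥ 7 gives C(7,2) = 21; x_3 ≥ 7 gives C(7,2) = 21. Together 63.
No two caps can be exceeded simultaneously, so the pair terms are all 0.
By inclusion–exclusion the count is 91 − 63 + 0 = 28.

28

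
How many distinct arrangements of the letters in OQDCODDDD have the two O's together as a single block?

336

Treat the 2 copies of O as a single block. The multiset to arrange is then {OO, C, D, D, D, D, D, Q}, 8 items in all.
That gives (8)!/(5!) = 336 arrangements.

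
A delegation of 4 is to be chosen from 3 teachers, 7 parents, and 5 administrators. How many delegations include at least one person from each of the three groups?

630

Unrestricted: C(15,4) = 1365 ways to pick any 4 of the 15.
Subtract selections that omit an entire group: no teachers → C(12,4) = 495; no parents → C(8,4) = 70; no administrators → C(10,4) = 210.
Add back selections omitting two groups (i.e. drawn from a single group): C(3,4) + C(7,4) + C(5,4) = 40.
By inclusion–exclusion: 1365 − 775 + 40 = 630.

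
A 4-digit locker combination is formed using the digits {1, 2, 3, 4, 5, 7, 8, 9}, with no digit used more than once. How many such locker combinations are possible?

1680

This is a permutation of 4 out of 8: P(8,4) = 8!/4!.
8 × 7 × 6 × 5 = 1680.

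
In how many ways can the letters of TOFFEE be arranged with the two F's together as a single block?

60

Treat the 2 copies of F as a single block. The multiset to arrange is then {FF, E, E, O, T}, 5 items in all.
That gives (5)!/(2!) = 60 arrangements.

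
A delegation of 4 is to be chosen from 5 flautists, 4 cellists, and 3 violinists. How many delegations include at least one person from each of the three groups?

Unrestricted: C(12,4) = 495 ways to pick any 4 of the 12.
Selections missing a whole group: no flautists → C(7,4) = 35; no cellists → C(8,4) = 70; no violinists → C(9,4) = 126.
Add back selections omitting two groups (i.e. drawn from a single group): C(5,4) + C(4,4) + C(3,4) = 6.
By inclusion–exclusion: 495 − 231 + 6 = 270.

270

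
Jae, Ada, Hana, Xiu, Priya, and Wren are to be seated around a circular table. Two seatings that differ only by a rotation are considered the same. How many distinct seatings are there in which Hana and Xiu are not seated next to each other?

72

Without the restriction there are (5)! = 120 seatings.
Seatings with Hana beside Xiu: treat them as a block with 2 internal orders, giving 2 × (4)! = 48.
Subtracting, 120 − 48 = 72.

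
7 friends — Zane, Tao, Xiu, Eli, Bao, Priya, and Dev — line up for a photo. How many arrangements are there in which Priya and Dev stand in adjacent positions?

1440

Glue Priya and Dev into one block (2 internal orders), leaving 6 units to arrange in a row.
So the count is 2·(6)! = 1440.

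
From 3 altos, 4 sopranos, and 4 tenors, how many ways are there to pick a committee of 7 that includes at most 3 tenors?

Split by how many tenors are chosen (0 through 3).
Sum: C(4,0)·C(7,7) + C(4,1)·C(7,6) + C(4,2)·C(7,5) + C(4,3)·C(7,4) = 1 + 28 + 126 + 140 = 295.

295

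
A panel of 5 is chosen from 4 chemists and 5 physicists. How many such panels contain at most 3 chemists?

Split by how many chemists are chosen (0 through 3).
Sum: C(4,0)·C(5,5) + C(4,1)·C(5,4) + C(4,2)·C(5,3) + C(4,3)·C(5,2) = 1 + 20 + 60 + 40 = 121.

121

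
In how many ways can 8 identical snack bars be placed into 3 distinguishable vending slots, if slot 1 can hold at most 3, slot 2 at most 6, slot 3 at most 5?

By stars and bars, unrestricted non-negative solutions to x_1+…+x_3 = 8 number C(8+2,2) = 45.
Subtract solutions that violate a single cap (substitute x_i' = x_i − (cap_i+1)): x_1 ≥ 4 gives C(6,2) = 15; x_2 ≥ 7 gives C(3,2) = 3; x_3 ≥ 6 gives C(4,2) = 6. Together 24.
No two caps can be exceeded simultaneously, so the pair terms are all 0.
By inclusion–exclusion the count is 45 − 24 + 0 = 21.

21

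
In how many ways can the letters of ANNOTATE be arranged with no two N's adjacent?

3780

There are 8!/(2!·2!·2!) = 5040 arrangements of ANNOTATE in total.
Arrangements with the N's together: treat NN as one letter, giving (7)!/(2!·2!) = 1260.
Subtracting, 5040 − 1260 = 3780 arrangements keep the N's apart.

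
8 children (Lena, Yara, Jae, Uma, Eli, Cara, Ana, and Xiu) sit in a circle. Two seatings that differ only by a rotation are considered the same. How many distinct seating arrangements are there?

5040

Fix one person's seat to break rotational symmetry; the remaining 7 people can be arranged in (7)! = 5040 ways.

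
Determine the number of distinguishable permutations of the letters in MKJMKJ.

MKJMKJ has 6 letters with J appearing twice, K appearing twice, and M appearing twice.
Dividing 6! = 720 by 2!·2!·2! = 8 for the repeated letters gives 90.

90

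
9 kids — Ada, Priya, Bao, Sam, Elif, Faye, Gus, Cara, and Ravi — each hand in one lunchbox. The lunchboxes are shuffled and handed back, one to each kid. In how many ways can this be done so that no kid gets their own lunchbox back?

Count assignments avoiding every fixed point. For any j of the 9 kids fixed to their own lunchbox, the other 9−j can be arranged in (9−j)! ways.
By inclusion–exclusion this is Σ_{j=0}^{9} (−1)^j C(9,j)·(9−j)!.
Computing: 362880 − 362880 + 181440 − 60480 + 15120 − 3024 + 504 − 72 + 9 − 1 = 133496.

133496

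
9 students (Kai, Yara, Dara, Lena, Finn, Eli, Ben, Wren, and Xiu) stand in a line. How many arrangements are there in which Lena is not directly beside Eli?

There are 9! = 362880 arrangements in all. If Lena and Eli are adjacent, merging them into one block gives 2·(8)! = 80640 arrangements.
Complementary counting: 362880 − 80640 = 282240.

282240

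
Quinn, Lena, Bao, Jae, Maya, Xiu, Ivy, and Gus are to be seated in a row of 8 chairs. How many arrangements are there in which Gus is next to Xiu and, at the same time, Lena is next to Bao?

2880

Treat {Gus,Xiu} as one block (2 orders) and {Lena,Bao} as another (2 orders).
That leaves 6 units to arrange: 2 × 2 × 6! = 4 × 720 = 2880.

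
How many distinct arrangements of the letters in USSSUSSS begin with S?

With the first slot taken by S, it remains to arrange the other 7 letters (USSUSSS).
Those 7 letters have S appearing 5 times and U appearing twice, giving (7)!/(5!·2!) = 21.

21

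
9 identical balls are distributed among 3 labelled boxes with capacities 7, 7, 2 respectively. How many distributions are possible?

By stars and bars, unrestricted non-negative solutions to x_1+…+x_3 = 9 number C(9+2,2) = 55.
Subtract solutions that violate a single cap (substitute x_i' = x_i − (cap_i+1)): x_1 ≥ 8 gives C(3,2) = 3; x_2 ≥ 8 gives C(3,2) = 3; x_3 ≥ 3 gives C(8,2) = 28. Together 34.
No two caps can be exceeded simultaneously, so the pair terms are all 0.
By inclusion–exclusion the count is 55 − 34 + 0 = 21.

21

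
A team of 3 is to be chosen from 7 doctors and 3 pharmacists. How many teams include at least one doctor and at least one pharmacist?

Total 3-person selections from all 10: C(10,3) = 120.
Subtract selections that omit an entire group: no doctors → C(3,3) = 1; no pharmacists → C(7,3) = 35.
Both groups omitted at once is impossible, so 120 − 36 = 84.

84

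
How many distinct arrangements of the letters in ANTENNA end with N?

180

With the last slot taken by N, it remains to arrange the other 6 letters (ATENNA).
Those 6 letters have A appearing twice and N appearing twice, giving (6)!/(2!·2!) = 180.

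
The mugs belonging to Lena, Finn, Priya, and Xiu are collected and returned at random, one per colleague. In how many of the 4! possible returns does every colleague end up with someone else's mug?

9

Let Aᵢ be the assignments in which colleague i gets their own mug. We want the size of the complement of A₁∪…∪A_4.
By inclusion–exclusion this is Σ_{j=0}^{4} (−1)^j C(4,j)·(4−j)!.
Computing: 24 − 24 + 12 − 4 + 1 = 9.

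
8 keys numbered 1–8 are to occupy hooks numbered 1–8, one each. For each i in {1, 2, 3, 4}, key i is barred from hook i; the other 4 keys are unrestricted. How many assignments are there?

24024

Let Aᵢ (for 1 ≤ i ≤ 4) be the placements that put key i in its forbidden hook. Any j of these fix j positions, leaving (8−j)! ways to fill the rest, and there are C(4,j) ways to pick which j.
By inclusion–exclusion, the number of valid placements is Σ_{j=0}^{4} (−1)^j C(4,j)·(8−j)!.
Computing: 40320 − 20160 + 4320 − 480 + 24 = 24024.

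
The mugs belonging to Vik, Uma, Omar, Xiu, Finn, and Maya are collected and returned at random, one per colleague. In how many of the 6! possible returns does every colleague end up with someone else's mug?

265

Let Aᵢ be the assignments in which colleague i gets their own mug. We want the size of the complement of A₁∪…∪A_6.
By inclusion–exclusion this is Σ_{j=0}^{6} (−1)^j C(6,j)·(6−j)!.
Computing: 720 − 720 + 360 − 120 + 30 − 6 + 1 = 265.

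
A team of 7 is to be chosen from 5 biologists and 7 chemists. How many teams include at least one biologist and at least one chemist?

With no constraint there are C(12,7) = 792 possible selections.
Selections missing a whole group: no biologists → C(7,7) = 1; no chemists → C(5,7) = 0.
Both groups omitted at once is impossible, so 792 − 1 = 791.

791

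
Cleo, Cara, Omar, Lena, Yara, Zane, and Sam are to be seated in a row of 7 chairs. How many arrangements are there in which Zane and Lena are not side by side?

There are 7! = 5040 arrangements in all. If Zane and Lena are adjacent, merging them into one block gives 2·(6)! = 1440 arrangements.
Complementary counting: 5040 − 1440 = 3600.

3600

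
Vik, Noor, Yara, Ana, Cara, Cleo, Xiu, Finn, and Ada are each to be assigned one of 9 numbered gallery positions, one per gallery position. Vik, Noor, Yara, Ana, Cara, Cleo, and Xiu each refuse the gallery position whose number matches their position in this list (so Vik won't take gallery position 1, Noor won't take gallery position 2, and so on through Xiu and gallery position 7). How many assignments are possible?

Let Aᵢ (for 1 ≤ i ≤ 7) be the placements that put person i in their forbidden gallery position. Any j of these fix j positions, leaving (9−j)! ways to fill the rest, and there are C(7,j) ways to pick which j.
By inclusion–exclusion, the number of valid placements is Σ_{j=0}^{7} (−1)^j C(7,j)·(9−j)!.
Computing: 362880 − 282240 + 105840 − 25200 + 4200 − 504 + 42 − 2 = 165016.

165016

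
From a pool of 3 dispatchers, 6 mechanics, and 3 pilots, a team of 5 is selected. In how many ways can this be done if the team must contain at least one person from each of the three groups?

Total 5-person selections from all 12: C(12,5) = 792.
Selections missing a whole group: no dispatchers → C(9,5) = 126; no mechanics → C(6,5) = 6; no pilots → C(9,5) = 126.
Add back selections omitting two groups (i.e. drawn from a single group): C(3,5) + C(6,5) + C(3,5) = 6.
By inclusion–exclusion: 792 − 258 + 6 = 540.

540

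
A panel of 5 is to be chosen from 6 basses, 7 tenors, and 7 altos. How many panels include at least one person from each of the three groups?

10976

With no constraint there are C(20,5) = 15504 possible selections.
Subtract selections that omit an entire group: no basses → C(14,5) = 2002; no tenors → C(13,5) = 1287; no altos → C(13,5) = 1287.
Add back selections omitting two groups (i.e. drawn from a single group): C(6,5) + C(7,5) + C(7,5) = 48.
By inclusion–exclusion: 15504 − 4576 + 48 = 10976.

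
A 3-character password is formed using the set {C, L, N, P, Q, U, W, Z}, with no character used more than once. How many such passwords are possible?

Choose and order 3 of the 8 symbols: the first character has 8 options, the next 7, then 6.
8 × 7 × 6 = 336.

336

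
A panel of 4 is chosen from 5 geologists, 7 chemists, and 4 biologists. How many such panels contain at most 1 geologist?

Split by how many geologists are chosen (0 through 1).
Sum: C(5,0)·C(11,4) + C(5,1)·C(11,3) = 330 + 825 = 1155.

1155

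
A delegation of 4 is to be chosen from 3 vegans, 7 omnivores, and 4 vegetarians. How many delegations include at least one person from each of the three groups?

462

With no constraint there are C(14,4) = 1001 possible selections.
Subtract selections that omit an entire group: no vegans → C(11,4) = 330; no omnivores → C(7,4) = 35; no vegetarians → C(10,4) = 210.
Add back selections omitting two groups (i.e. drawn from a single group): C(3,4) + C(7,4) + C(4,4) = 36.
By inclusion–exclusion: 1001 − 575 + 36 = 462.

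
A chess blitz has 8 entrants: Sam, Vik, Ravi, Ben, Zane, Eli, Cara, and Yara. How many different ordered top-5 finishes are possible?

This is an ordered selection of 5 from 8: P(8,5).
That gives 8 × 7 × 6 × 5 × 4 = 6720.

6720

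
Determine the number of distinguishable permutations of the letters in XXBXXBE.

XXBXXBE has 7 letters with B appearing twice and X appearing 4 times.
Dividing 7! = 5040 by 4!·2! = 48 for the repeated letters gives 105.

105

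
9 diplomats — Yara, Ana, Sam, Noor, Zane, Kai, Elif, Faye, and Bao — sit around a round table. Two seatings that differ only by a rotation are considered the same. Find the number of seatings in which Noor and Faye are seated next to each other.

Treat {Noor, Faye} as one unit (2 internal orders) and seat the resulting 8 units around the table: (7)! circular arrangements.
So 2 × (7)! = 2 × 5040 = 10080.

10080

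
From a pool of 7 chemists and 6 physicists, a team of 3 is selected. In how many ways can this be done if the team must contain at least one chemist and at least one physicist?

With no constraint there are C(13,3) = 286 possible selections.
Subtract selections that omit an entire group: no chemists → C(6,3) = 20; no physicists → C(7,3) = 35.
Both groups omitted at once is impossible, so 286 − 55 = 231.

231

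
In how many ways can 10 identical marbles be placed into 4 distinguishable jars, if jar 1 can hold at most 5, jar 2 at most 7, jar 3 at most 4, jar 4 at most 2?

By stars and bars, unrestricted non-negative solutions to x_1+…+x_4 = 10 number C(10+3,3) = 286.
Subtract solutions that violate a single cap (substitute x_i' = x_i − (cap_i+1)): x_1 ≥ 6 gives C(7,3) = 35; x_2 ≥ 8 gives C(5,3) = 10; x_3 ≥ 5 gives C(8,3) = 56; x_4 ≥ 3 gives C(10,3) = 120. Together 221.
Add back pairs where two caps are both exceeded: 0 + 0 + 4 + 0 + 0 + 10 = 14.
By inclusion–exclusion the count is 286 − 221 + 14 = 79.

79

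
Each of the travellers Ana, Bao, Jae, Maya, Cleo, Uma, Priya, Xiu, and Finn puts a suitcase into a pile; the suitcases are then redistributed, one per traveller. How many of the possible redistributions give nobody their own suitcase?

133496

Count assignments avoiding every fixed point. For any j of the 9 travellers fixed to their own suitcase, the other 9−j can be arranged in (9−j)! ways.
By inclusion–exclusion this is Σ_{j=0}^{9} (−1)^j C(9,j)·(9−j)!.
Computing: 362880 − 362880 + 181440 − 60480 + 15120 − 3024 + 504 − 72 + 9 − 1 = 133496.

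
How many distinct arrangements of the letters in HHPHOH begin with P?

Fix P in the first position and arrange the remaining 5 letters.
Those 5 letters have H appearing 4 times, giving (5)!/(4!) = 5.

5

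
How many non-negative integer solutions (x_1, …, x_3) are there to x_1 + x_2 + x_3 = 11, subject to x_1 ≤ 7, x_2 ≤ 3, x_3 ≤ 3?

Without the upper bounds there are C(13,2) = 78 ways to split 11 among 3 variables.
Subtract solutions that violate a single cap (substitute x_i' = x_i − (cap_i+1)): x_1 ≥ 8 gives C(5,2) = 10; x_2 ≥ 4 gives C(9,2) = 36; x_3 ≥ 4 gives C(9,2) = 36. Together 82.
Add back pairs where two caps are both exceeded: 0 + 0 + 10 = 10.
By inclusion–exclusion the count is 78 − 82 + 10 = 6.

6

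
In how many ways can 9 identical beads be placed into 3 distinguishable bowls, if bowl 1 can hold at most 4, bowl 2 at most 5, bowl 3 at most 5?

20

Ignoring the caps, the number of non-negative solutions to x_1+…+x_3 = 9 is C(11,2) = 55.
Subtract solutions that violate a single cap (substitute x_i' = x_i − (cap_i+1)): x_1 ≥ 5 gives C(6,2) = 15; x_2 ≥ 6 gives C(5,2) = 10; x_3 ≥ 6 gives C(5,2) = 10. Together 35.
No two caps can be exceeded simultaneously, so the pair terms are all 0.
By inclusion–exclusion the count is 55 − 35 + 0 = 20.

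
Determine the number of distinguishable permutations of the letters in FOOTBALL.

10080

Letter multiplicities in FOOTBALL: A×1, B×1, F×1, L×2, O×2, T×1.
The number of distinct arrangements is 8!/(2!·2!) = 40320/4 = 10080.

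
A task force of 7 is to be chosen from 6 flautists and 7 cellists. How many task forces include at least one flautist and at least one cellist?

1715

Unrestricted: C(13,7) = 1716 ways to pick any 7 of the 13.
Selections missing a whole group: no flautists → C(7,7) = 1; no cellists → C(6,7) = 0.
Both groups omitted at once is impossible, so 1716 − 1 = 1715.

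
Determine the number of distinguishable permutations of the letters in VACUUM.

The 6 letters of VACUUM have repeats: U appearing twice.
The number of distinct arrangements is 6!/(2!) = 720/2 = 360.

360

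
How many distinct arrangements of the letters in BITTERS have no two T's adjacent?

There are 7!/(2!) = 2520 arrangements of BITTERS in total.
Arrangements with the T's together: treat TT as one letter, giving (6)! = 720.
Subtracting, 2520 − 720 = 1800 arrangements keep the T's apart.

1800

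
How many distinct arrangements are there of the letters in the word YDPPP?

The 5 letters of YDPPP have repeats: P appearing 3 times.
So there are 5! / (3!) = 20 distinguishable arrangements.

20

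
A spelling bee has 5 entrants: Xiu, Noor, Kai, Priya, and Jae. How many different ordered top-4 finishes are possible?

120

This is an ordered selection of 4 from 5: P(5,4).
That gives 5 × 4 × 3 × 2 = 120.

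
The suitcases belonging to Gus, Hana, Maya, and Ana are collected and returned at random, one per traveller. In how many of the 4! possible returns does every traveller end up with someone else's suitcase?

9

Count assignments avoiding every fixed point. For any j of the 4 travellers fixed to their own suitcase, the other 4−j can be arranged in (4−j)! ways.
By inclusion–exclusion this is Σ_{j=0}^{4} (−1)^j C(4,j)·(4−j)!.
Computing: 24 − 24 + 12 − 4 + 1 = 9.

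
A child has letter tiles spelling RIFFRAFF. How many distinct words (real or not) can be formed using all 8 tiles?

840

Letter multiplicities in RIFFRAFF: A×1, F×4, I×1, R×2.
So there are 8! / (4!·2!) = 840 distinguishable arrangements.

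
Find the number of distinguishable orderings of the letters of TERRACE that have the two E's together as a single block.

Treat the 2 copies of E as a single block. The multiset to arrange is then {EE, A, C, R, R, T}, 6 items in all.
That gives (6)!/(2!) = 360 arrangements.

360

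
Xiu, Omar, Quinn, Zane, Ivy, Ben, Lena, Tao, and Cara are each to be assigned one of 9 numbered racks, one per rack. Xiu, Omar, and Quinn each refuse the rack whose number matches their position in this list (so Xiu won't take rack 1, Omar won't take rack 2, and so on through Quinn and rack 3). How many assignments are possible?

256320

Let Aᵢ (for i ∈ {1, 2, 3}) be the placements that put person i in their forbidden rack. Any j of these fix j positions, leaving (9−j)! ways to fill the rest, and there are C(3,j) ways to pick which j.
By inclusion–exclusion, the number of valid placements is Σ_{j=0}^{3} (−1)^j C(3,j)·(9−j)!.
Computing: 362880 − 120960 + 15120 − 720 = 256320.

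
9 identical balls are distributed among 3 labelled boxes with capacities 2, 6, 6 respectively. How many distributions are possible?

Ignoring the caps, the number of non-negative solutions to x_1+…+x_3 = 9 is C(11,2) = 55.
Subtract solutions that violate a single cap (substitute x_i' = x_i − (cap_i+1)): x_1 ≥ 3 gives C(8,2) = 28; x_2 ≥ 7 gives C(4,2) = 6; x_3 ≥ 7 gives C(4,2) = 6. Together 40.
No two caps can be exceeded simultaneously, so the pair terms are all 0.
By inclusion–exclusion the count is 55 − 40 + 0 = 15.

15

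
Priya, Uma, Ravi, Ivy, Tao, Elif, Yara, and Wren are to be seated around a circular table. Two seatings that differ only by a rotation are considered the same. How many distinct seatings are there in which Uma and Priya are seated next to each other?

1440

Glue Uma and Priya into a block (2 internal orders). Seating 7 units around a circle gives (6)! arrangements.
So 2 × (6)! = 2 × 720 = 1440.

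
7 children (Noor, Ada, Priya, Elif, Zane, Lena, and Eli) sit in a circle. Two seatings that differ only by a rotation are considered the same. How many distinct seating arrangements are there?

720

Around a circle, 7 distinct people have 7!/7 = (6)! = 720 rotationally distinct seatings.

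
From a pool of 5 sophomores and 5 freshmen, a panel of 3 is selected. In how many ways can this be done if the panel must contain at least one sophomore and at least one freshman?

100

Unrestricted: C(10,3) = 120 ways to pick any 3 of the 10.
Subtract selections that omit an entire group: no sophomores → C(5,3) = 10; no freshmen → C(5,3) = 10.
Both groups omitted at once is impossible, so 120 − 20 = 100.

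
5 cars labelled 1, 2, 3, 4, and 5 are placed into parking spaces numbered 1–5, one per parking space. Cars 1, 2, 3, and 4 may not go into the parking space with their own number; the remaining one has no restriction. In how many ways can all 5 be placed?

53

Let Aᵢ (for 1 ≤ i ≤ 4) be the placements that put car i in its forbidden parking space. Any j of these fix j positions, leaving (5−j)! ways to fill the rest, and there are C(4,j) ways to pick which j.
By inclusion–exclusion, the number of valid placements is Σ_{j=0}^{4} (−1)^j C(4,j)·(5−j)!.
Computing: 120 − 96 + 36 − 8 + 1 = 53.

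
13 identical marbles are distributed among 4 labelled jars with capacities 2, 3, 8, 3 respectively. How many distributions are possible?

19

By stars and bars, unrestricted non-negative solutions to x_1+…+x_4 = 13 number C(13+3,3) = 560.
Subtract solutions that violate a single cap (substitute x_i' = x_i − (cap_i+1)): x_1 ≥ 3 gives C(13,3) = 286; x_2 ≥ 4 gives C(12,3) = 220; x_3 ≥ 9 gives C(7,3) = 35; x_4 ≥ 4 gives C(12,3) = 220. Together 761.
Add back pairs where two caps are both exceeded: 84 + 4 + 84 + 1 + 56 + 1 = 230.
Subtract triples: 0 + 10 + 0 + 0 = 10.
By inclusion–exclusion the count is 560 − 761 + 230 − 10 = 19.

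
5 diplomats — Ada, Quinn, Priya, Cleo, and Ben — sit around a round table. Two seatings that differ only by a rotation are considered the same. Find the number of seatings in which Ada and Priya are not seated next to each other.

All circular seatings of 5 people number (4)! = 24.
Those with Ada next to Priya: fuse the pair into one unit and seat 4 units around a circle — 2·(3)! = 12.
Subtracting, 24 − 12 = 12.

12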